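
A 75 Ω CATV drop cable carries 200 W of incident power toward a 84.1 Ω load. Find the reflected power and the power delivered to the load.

P_reflected ≈ 0.654 W; P_delivered ≈ 199 W

Γ = (84.1 − 75)/(84.1 + 75) = 0.0572
|Γ|² = 0.00327
P_refl = |Γ|²·P_inc = 0.654 W, P_del = (1 − |Γ|²)·P_inc = 199 W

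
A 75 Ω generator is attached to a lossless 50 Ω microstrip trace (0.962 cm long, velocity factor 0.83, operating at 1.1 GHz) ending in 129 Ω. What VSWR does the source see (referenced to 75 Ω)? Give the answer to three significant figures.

VSWR ≈ 1.9

λ = v/f = 0.83·c / 1.1 GHz = 0.226 m
βl = 2π·l/λ = 2π × 0.0425 = 15.3°
tan(βl) = 0.274
Z_in = Z_0·(Z_L + jZ_0·tanβl)/(Z_0 + jZ_L·tanβl) = 92.6 − j51.6 Ω
Γ_s = (Z_in − Z_s)/(Z_in + Z_s) = (17.6 − j51.6)/(168 − j51.6), |Γ_s| = 0.311
VSWR = (1 + |Γ_s|)/(1 − |Γ_s|)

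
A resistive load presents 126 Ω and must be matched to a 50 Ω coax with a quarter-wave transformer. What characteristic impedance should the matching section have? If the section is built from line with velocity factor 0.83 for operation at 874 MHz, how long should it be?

Z_qwt ≈ 79.4 Ω; length ≈ 7.12 cm

Z_qwt = √(Z_0·R_L) = √(50 × 126) = √6300
λ = 0.83·c/f = 0.285 m, so l = λ/4 = 0.0712 m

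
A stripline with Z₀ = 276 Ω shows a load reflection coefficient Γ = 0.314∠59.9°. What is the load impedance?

Z_L = Z_0·(1 + Γ)/(1 − Γ) = 276·(1.16 + j0.272)/(0.843 − j0.272)

Z_L ≈ 317 + j191 Ω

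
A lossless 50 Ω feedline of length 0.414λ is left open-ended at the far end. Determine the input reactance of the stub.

βl = 2π × 0.414 = 149°
tan(βl) = -0.6
For an open-ended stub, Z_in = −jZ_0·cot(βl) = −jZ_0/tan(βl)

X_in ≈ 83.3 Ω (inductive)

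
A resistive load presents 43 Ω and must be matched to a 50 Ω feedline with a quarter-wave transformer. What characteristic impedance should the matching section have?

Z_qwt ≈ 46.4 Ω

Z_qwt = √(Z_0·R_L) = √(50 × 43) = √2150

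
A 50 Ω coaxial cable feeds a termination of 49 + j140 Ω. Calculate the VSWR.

VSWR ≈ 9.9

Γ = (Z_L − Z_0)/(Z_L + Z_0) = (-1 + j140)/(99 + j140)
|Γ| = 140/171 = 0.817
VSWR = (1 + |Γ|)/(1 − |Γ|) = 1.82/0.183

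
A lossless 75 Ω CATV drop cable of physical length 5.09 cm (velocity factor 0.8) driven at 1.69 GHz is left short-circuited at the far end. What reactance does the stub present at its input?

λ = v/f = 0.8·c / 1.69 GHz = 0.142 m
βl = 2π·l/λ = 2π × 0.358 = 129°
tan(βl) = -1.23
For a short-circuited stub, Z_in = jZ_0·tan(βl)

X_in ≈ -92.5 Ω (capacitive)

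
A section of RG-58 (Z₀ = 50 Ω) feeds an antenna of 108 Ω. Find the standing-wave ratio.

VSWR ≈ 2.16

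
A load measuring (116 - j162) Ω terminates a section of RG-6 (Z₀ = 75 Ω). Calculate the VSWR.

Γ = (Z_L − Z_0)/(Z_L + Z_0) = (41 − j162)/(191 − j162)
|Γ| = 167/250 = 0.667
VSWR = (1 + |Γ|)/(1 − |Γ|) = 1.67/0.333

VSWR ≈ 5.01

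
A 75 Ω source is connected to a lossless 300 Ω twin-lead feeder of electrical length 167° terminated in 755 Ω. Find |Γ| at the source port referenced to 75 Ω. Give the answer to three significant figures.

tan(βl) = -0.231
Z_in = Z_0·(Z_L + jZ_0·tanβl)/(Z_0 + jZ_L·tanβl) = 595 + j276 Ω
Γ_s = (Z_in − Z_s)/(Z_in + Z_s) = (520 + j276)/(670 + j276), |Γ_s| = 0.812

|Γ| ≈ 0.812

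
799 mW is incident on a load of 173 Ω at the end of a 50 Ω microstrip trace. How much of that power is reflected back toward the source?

P_reflected ≈ 243 mW

Γ = (173 − 50)/(173 + 50) = 0.552
|Γ|² = 0.304
P_refl = |Γ|²·P_inc = 243 mW, P_del = (1 − |Γ|²)·P_inc = 556 mW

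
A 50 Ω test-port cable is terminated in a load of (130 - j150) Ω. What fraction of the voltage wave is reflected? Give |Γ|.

|Γ| ≈ 0.726

Γ = (Z_L − Z_0)/(Z_L + Z_0) = (80 − j150)/(180 − j150)
|Γ| = 170/234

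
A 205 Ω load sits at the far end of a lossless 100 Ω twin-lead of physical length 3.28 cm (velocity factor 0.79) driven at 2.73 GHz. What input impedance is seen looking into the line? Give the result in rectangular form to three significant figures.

Z_in ≈ 80.6 + j62.9 Ω

λ = v/f = 0.79·c / 2.73 GHz = 0.0868 m
βl = 2π·l/λ = 2π × 0.378 = 136°
tan(βl) = tan(136°) = -0.965
Z_in = Z_0·(Z_L + jZ_0·tanβl)/(Z_0 + jZ_L·tanβl)
     = 100·(205 − j96.5)/(100 − j198)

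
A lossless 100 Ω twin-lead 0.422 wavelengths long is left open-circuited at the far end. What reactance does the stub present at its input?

X_in ≈ 187 Ω (inductive)

βl = 2π × 0.422 = 152°
tan(βl) = -0.534
For an open-circuited stub, Z_in = −jZ_0·cot(βl) = −jZ_0/tan(βl)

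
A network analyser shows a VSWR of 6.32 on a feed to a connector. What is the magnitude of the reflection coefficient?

|Γ| = (S − 1)/(S + 1) = (6.32 − 1)/(6.32 + 1) = 5.32/7.32

|Γ| ≈ 0.727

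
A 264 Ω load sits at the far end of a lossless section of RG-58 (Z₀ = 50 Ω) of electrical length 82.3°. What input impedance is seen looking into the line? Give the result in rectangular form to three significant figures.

Z_in ≈ 9.64 − j6.51 Ω

tan(βl) = tan(82.3°) = 7.4
Z_in = Z_0·(Z_L + jZ_0·tanβl)/(Z_0 + jZ_L·tanβl)
     = 50·(264 + j370)/(50 + j1950)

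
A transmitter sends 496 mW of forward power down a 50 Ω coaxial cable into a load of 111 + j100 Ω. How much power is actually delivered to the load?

P_delivered ≈ 307 mW

|Γ| = |(61 + j100)/(161 + j100)| = 0.618
|Γ|² = 0.382
P_refl = |Γ|²·P_inc = 189 mW, P_del = (1 − |Γ|²)·P_inc = 307 mW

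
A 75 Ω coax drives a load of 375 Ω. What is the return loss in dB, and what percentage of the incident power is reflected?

Γ = (375 − 75)/(375 + 75) = 0.667
RL = −20·log₁₀(0.667) = 3.52 dB
P_refl/P_inc = |Γ|² = 0.444

RL ≈ 3.52 dB; 44.4% of incident power reflected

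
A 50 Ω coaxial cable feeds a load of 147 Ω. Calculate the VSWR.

Γ = (147 − 50)/(147 + 50) = 0.492
VSWR = (1 + 0.492)/(1 − 0.492)

VSWR ≈ 2.94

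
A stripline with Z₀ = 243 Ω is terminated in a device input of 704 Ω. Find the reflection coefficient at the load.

Γ = (Z_L − Z_0)/(Z_L + Z_0) = (704 − 243)/(704 + 243) = 461/947

Γ = 0.487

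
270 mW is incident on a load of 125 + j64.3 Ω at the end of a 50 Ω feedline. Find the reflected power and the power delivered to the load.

|Γ| = |(75 + j64.3)/(175 + j64.3)| = 0.53
|Γ|² = 0.281
P_refl = |Γ|²·P_inc = 75.8 mW, P_del = (1 − |Γ|²)·P_inc = 194 mW

P_reflected ≈ 75.8 mW; P_delivered ≈ 194 mW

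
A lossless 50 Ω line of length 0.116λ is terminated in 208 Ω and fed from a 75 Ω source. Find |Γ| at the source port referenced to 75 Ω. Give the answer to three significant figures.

|Γ| ≈ 0.626

βl = 2π × 0.116 = 41.8°
tan(βl) = 0.893
Z_in = Z_0·(Z_L + jZ_0·tanβl)/(Z_0 + jZ_L·tanβl) = 25.3 − j49.2 Ω
Γ_s = (Z_in − Z_s)/(Z_in + Z_s) = (-49.7 − j49.2)/(100 − j49.2), |Γ_s| = 0.626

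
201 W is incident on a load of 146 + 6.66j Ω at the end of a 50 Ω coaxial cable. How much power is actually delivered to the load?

|Γ| = |(96 + j6.66)/(196 + j6.66)| = 0.491
|Γ|² = 0.241
P_refl = |Γ|²·P_inc = 48.4 W, P_del = (1 − |Γ|²)·P_inc = 153 W

P_delivered ≈ 153 W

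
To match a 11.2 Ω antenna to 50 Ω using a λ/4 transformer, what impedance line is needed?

Z_qwt = √(Z_0·R_L) = √(50 × 11.2) = √560

Z_qwt ≈ 23.7 Ω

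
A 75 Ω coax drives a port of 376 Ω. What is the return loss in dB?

RL ≈ 3.51 dB

Γ = (376 − 75)/(376 + 75) = 0.667
RL = −20·log₁₀|Γ| = −20·log₁₀(0.667)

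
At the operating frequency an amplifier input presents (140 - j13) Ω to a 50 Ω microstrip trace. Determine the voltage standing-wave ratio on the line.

VSWR ≈ 2.83

Γ = (Z_L − Z_0)/(Z_L + Z_0) = (90 − j13)/(190 − j13)
|Γ| = 90.9/190 = 0.477
VSWR = (1 + |Γ|)/(1 − |Γ|) = 1.48/0.523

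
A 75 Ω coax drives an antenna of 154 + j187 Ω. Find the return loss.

RL ≈ 3.27 dB

Γ = (79 + j187)/(229 + j187), |Γ| = 0.687
RL = −20·log₁₀|Γ| = −20·log₁₀(0.687)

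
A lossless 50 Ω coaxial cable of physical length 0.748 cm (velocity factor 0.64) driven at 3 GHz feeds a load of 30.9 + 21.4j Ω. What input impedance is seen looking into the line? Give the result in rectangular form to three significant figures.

Z_in ≈ 81.5 + j34.3 Ω

λ = v/f = 0.64·c / 3 GHz = 0.064 m
βl = 2π·l/λ = 2π × 0.117 = 42.1°
tan(βl) = tan(42.1°) = 0.903
Z_in = Z_0·(Z_L + jZ_0·tanβl)/(Z_0 + jZ_L·tanβl)
     = 50·(30.9 + j66.5)/(30.7 + j27.9)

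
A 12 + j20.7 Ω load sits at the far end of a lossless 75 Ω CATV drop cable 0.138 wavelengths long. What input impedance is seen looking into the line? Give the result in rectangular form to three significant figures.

βl = 2π × 0.138 = 49.7°
tan(βl) = tan(49.7°) = 1.18
Z_in = Z_0·(Z_L + jZ_0·tanβl)/(Z_0 + jZ_L·tanβl)
     = 75·(12 + j109)/(50.6 + j14.1)

Z_in ≈ 58.4 + j145 Ω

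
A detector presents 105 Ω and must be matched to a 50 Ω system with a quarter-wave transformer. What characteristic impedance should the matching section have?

Z_qwt = √(Z_0·R_L) = √(50 × 105) = √5250

Z_qwt ≈ 72.5 Ω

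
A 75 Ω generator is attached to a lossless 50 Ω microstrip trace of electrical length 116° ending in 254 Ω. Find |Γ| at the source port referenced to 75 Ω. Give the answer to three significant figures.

|Γ| ≈ 0.744

tan(βl) = -2.05
Z_in = Z_0·(Z_L + jZ_0·tanβl)/(Z_0 + jZ_L·tanβl) = 12.1 + j23.2 Ω
Γ_s = (Z_in − Z_s)/(Z_in + Z_s) = (-62.9 + j23.2)/(87.1 + j23.2), |Γ_s| = 0.744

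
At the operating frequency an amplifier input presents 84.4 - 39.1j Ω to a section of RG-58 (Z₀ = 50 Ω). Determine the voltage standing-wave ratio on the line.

Γ = (Z_L − Z_0)/(Z_L + Z_0) = (34.4 − j39.1)/(134.4 − j39.1)
|Γ| = 52.1/140 = 0.372
VSWR = (1 + |Γ|)/(1 − |Γ|) = 1.37/0.628

VSWR ≈ 2.19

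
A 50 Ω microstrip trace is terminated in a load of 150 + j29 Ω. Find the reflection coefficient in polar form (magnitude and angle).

Γ ≈ 0.515 ∠ 7.92°

Γ = (Z_L − Z_0)/(Z_L + Z_0) = (100 + j29)/(200 + j29)
|Γ| = 104/202 = 0.515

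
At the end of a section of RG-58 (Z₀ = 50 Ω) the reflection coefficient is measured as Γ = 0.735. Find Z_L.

Z_L ≈ 327 Ω

Z_L = Z_0·(1 + Γ)/(1 − Γ) = 50·(1.73)/(0.265)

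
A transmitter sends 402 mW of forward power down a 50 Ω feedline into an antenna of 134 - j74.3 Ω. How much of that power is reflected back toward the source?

|Γ| = |(84 − j74.3)/(184 − j74.3)| = 0.565
|Γ|² = 0.319
P_refl = |Γ|²·P_inc = 128 mW, P_del = (1 − |Γ|²)·P_inc = 274 mW

P_reflected ≈ 128 mW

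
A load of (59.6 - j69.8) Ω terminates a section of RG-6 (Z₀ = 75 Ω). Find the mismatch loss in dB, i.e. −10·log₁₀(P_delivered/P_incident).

mismatch loss ≈ 1.09 dB

Γ = (-15.4 − j69.8)/(134.6 − j69.8), |Γ| = 0.471
|Γ|² = 0.222, so P_del/P_inc = 1 − |Γ|² = 0.778
ML = −10·log₁₀(1 − |Γ|²)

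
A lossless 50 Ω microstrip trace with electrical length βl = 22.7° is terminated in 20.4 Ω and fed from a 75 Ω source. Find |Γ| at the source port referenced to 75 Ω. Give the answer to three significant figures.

|Γ| ≈ 0.546

tan(βl) = 0.418
Z_in = Z_0·(Z_L + jZ_0·tanβl)/(Z_0 + jZ_L·tanβl) = 23.3 + j16.9 Ω
Γ_s = (Z_in − Z_s)/(Z_in + Z_s) = (-51.7 + j16.9)/(98.3 + j16.9), |Γ_s| = 0.546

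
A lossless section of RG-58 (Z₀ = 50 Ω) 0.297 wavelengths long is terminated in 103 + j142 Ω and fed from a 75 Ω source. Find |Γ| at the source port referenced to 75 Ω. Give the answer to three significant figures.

|Γ| ≈ 0.808

βl = 2π × 0.297 = 107°
tan(βl) = -3.29
Z_in = Z_0·(Z_L + jZ_0·tanβl)/(Z_0 + jZ_L·tanβl) = 7.96 + j3.05 Ω
Γ_s = (Z_in − Z_s)/(Z_in + Z_s) = (-67 + j3.05)/(83 + j3.05), |Γ_s| = 0.808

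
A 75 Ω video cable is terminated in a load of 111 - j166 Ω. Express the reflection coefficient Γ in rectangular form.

Γ = (Z_L − Z_0)/(Z_L + Z_0) = (36 − j166)/(186 − j166)

Γ ≈ 0.551 − j0.401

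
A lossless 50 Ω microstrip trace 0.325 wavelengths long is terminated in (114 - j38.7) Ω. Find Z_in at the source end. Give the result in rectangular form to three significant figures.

βl = 2π × 0.325 = 117°
tan(βl) = tan(117°) = -1.96
Z_in = Z_0·(Z_L + jZ_0·tanβl)/(Z_0 + jZ_L·tanβl)
     = 50·(114 − j137)/(-26 − j224)

Z_in ≈ 27.3 + j28.6 Ω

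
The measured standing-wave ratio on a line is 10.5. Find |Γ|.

|Γ| ≈ 0.826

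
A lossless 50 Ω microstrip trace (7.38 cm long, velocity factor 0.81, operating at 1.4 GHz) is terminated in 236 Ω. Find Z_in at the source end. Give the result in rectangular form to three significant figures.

λ = v/f = 0.81·c / 1.4 GHz = 0.174 m
βl = 2π·l/λ = 2π × 0.425 = 153°
tan(βl) = tan(153°) = -0.508
Z_in = Z_0·(Z_L + jZ_0·tanβl)/(Z_0 + jZ_L·tanβl)
     = 50·(236 − j25.4)/(50 − j120)

Z_in ≈ 44 + j80.1 Ω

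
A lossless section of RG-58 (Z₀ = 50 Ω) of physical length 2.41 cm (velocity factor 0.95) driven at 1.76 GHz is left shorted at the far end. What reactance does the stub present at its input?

X_in ≈ 67.8 Ω (inductive)

λ = v/f = 0.95·c / 1.76 GHz = 0.162 m
βl = 2π·l/λ = 2π × 0.149 = 53.6°
tan(βl) = 1.36
For a shorted stub, Z_in = jZ_0·tan(βl)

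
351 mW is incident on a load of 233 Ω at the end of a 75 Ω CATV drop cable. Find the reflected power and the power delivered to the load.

P_reflected ≈ 92.4 mW; P_delivered ≈ 259 mW

Γ = (233 − 75)/(233 + 75) = 0.513
|Γ|² = 0.263
P_refl = |Γ|²·P_inc = 92.4 mW, P_del = (1 − |Γ|²)·P_inc = 259 mW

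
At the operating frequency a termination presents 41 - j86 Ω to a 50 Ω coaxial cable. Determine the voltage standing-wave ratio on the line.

VSWR ≈ 5.46

Γ = (Z_L − Z_0)/(Z_L + Z_0) = (-9 − j86)/(91 − j86)
|Γ| = 86.5/125 = 0.691
VSWR = (1 + |Γ|)/(1 − |Γ|) = 1.69/0.309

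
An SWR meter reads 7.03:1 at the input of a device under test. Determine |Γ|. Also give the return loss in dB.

|Γ| ≈ 0.751; return loss ≈ 2.49 dB

|Γ| = (S − 1)/(S + 1) = (7.03 − 1)/(7.03 + 1) = 6.03/8.03
RL = −20·log₁₀|Γ| = −20·log₁₀(0.751)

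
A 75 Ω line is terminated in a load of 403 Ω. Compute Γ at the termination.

Γ = 0.686

Γ = (Z_L − Z_0)/(Z_L + Z_0) = (403 − 75)/(403 + 75) = 328/478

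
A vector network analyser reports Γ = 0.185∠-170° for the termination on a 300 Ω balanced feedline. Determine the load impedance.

Z_L ≈ 207 − j13.8 Ω

Z_L = Z_0·(1 + Γ)/(1 − Γ) = 300·(0.818 − j0.0321)/(1.18 + j0.0321)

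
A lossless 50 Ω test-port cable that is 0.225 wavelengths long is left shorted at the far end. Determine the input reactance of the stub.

X_in ≈ 316 Ω (inductive)

βl = 2π × 0.225 = 81°
tan(βl) = 6.31
For a shorted stub, Z_in = jZ_0·tan(βl)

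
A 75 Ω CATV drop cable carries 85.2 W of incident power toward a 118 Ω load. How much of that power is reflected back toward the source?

Γ = (118 − 75)/(118 + 75) = 0.223
|Γ|² = 0.0496
P_refl = |Γ|²·P_inc = 4.23 W, P_del = (1 − |Γ|²)·P_inc = 81 W

P_reflected ≈ 4.23 W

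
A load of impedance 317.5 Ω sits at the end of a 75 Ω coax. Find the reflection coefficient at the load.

Γ = (Z_L − Z_0)/(Z_L + Z_0) = (317.5 − 75)/(317.5 + 75) = 242.5/392.5

Γ = 0.618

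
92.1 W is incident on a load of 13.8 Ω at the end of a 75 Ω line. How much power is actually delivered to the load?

P_delivered ≈ 48.4 W

Γ = (13.8 − 75)/(13.8 + 75) = -0.689
|Γ|² = 0.475
P_refl = |Γ|²·P_inc = 43.7 W, P_del = (1 − |Γ|²)·P_inc = 48.4 W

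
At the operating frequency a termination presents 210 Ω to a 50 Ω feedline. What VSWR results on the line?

Γ = (210 − 50)/(210 + 50) = 0.615
VSWR = (1 + 0.615)/(1 − 0.615)

VSWR ≈ 4.2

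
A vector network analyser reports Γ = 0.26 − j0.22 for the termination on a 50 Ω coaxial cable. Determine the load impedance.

Z_L = Z_0·(1 + Γ)/(1 − Γ) = 50·(1.26 − j0.22)/(0.74 + j0.22)

Z_L ≈ 74.2 − j36.9 Ω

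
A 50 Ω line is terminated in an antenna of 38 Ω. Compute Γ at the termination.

Γ = (Z_L − Z_0)/(Z_L + Z_0) = (38 − 50)/(38 + 50) = -12/88

Γ = -0.136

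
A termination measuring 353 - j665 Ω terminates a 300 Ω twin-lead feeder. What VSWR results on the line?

VSWR ≈ 6.04

Γ = (Z_L − Z_0)/(Z_L + Z_0) = (53 − j665)/(653 − j665)
|Γ| = 667/932 = 0.716
VSWR = (1 + |Γ|)/(1 − |Γ|) = 1.72/0.284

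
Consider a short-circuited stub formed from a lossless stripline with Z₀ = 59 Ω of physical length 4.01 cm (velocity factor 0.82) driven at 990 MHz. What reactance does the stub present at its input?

λ = v/f = 0.82·c / 990 MHz = 0.248 m
βl = 2π·l/λ = 2π × 0.161 = 58.1°
tan(βl) = 1.61
For a short-circuited stub, Z_in = jZ_0·tan(βl)

X_in ≈ 94.8 Ω (inductive)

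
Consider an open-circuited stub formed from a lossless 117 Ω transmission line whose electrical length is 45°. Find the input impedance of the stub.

Z_in ≈ −j117 Ω

tan(βl) = 1
For an open-circuited stub, Z_in = −jZ_0·cot(βl) = −jZ_0/tan(βl)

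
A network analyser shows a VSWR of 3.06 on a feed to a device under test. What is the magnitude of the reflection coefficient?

|Γ| ≈ 0.507

|Γ| = (S − 1)/(S + 1) = (3.06 − 1)/(3.06 + 1) = 2.06/4.06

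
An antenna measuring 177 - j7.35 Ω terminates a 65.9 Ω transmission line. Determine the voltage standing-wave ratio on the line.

Γ = (Z_L − Z_0)/(Z_L + Z_0) = (111.1 − j7.35)/(242.9 − j7.35)
|Γ| = 111/243 = 0.458
VSWR = (1 + |Γ|)/(1 − |Γ|) = 1.46/0.542

VSWR ≈ 2.69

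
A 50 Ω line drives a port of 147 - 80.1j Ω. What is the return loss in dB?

Γ = (97 − j80.1)/(197 − j80.1), |Γ| = 0.592
RL = −20·log₁₀|Γ| = −20·log₁₀(0.592)

RL ≈ 4.56 dB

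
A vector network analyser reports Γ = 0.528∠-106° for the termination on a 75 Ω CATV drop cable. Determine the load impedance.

Z_L = Z_0·(1 + Γ)/(1 − Γ) = 75·(0.854 − j0.508)/(1.15 + j0.508)

Z_L ≈ 34.5 − j48.5 Ω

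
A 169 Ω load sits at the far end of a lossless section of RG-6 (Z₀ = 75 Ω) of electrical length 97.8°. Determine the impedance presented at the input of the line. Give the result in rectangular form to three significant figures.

tan(βl) = tan(97.8°) = -7.3
Z_in = Z_0·(Z_L + jZ_0·tanβl)/(Z_0 + jZ_L·tanβl)
     = 75·(169 − j548)/(75 − j1230)

Z_in ≈ 33.8 + j8.22 Ω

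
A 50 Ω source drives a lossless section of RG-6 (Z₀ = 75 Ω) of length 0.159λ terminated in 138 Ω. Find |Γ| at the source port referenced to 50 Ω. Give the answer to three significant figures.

|Γ| ≈ 0.287

βl = 2π × 0.159 = 57.2°
tan(βl) = 1.55
Z_in = Z_0·(Z_L + jZ_0·tanβl)/(Z_0 + jZ_L·tanβl) = 51.4 − j30.3 Ω
Γ_s = (Z_in − Z_s)/(Z_in + Z_s) = (1.36 − j30.3)/(101 − j30.3), |Γ_s| = 0.287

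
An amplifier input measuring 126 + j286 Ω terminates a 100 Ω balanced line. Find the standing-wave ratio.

VSWR ≈ 8.43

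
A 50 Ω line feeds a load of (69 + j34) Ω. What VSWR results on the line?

VSWR ≈ 1.92

Γ = (Z_L − Z_0)/(Z_L + Z_0) = (19 + j34)/(119 + j34)
|Γ| = 38.9/124 = 0.315
VSWR = (1 + |Γ|)/(1 − |Γ|) = 1.31/0.685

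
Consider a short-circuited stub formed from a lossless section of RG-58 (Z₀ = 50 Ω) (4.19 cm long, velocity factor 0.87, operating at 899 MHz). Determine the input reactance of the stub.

X_in ≈ 63.9 Ω (inductive)

λ = v/f = 0.87·c / 899 MHz = 0.29 m
βl = 2π·l/λ = 2π × 0.144 = 52°
tan(βl) = 1.28
For a short-circuited stub, Z_in = jZ_0·tan(βl)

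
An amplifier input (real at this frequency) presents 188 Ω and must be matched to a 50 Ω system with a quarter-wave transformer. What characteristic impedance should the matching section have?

Z_qwt ≈ 97 Ω

Z_qwt = √(Z_0·R_L) = √(50 × 188) = √9400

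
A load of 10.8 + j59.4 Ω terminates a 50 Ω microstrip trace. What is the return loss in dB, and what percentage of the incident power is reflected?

RL ≈ 1.54 dB; 70.1% of incident power reflected

Γ = (-39.2 + j59.4)/(60.8 + j59.4), |Γ| = 0.837
RL = −20·log₁₀(0.837) = 1.54 dB
P_refl/P_inc = |Γ|² = 0.701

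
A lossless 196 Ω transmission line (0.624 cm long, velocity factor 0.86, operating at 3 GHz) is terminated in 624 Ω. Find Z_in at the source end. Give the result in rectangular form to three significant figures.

λ = v/f = 0.86·c / 3 GHz = 0.086 m
βl = 2π·l/λ = 2π × 0.0726 = 26.1°
tan(βl) = tan(26.1°) = 0.49
Z_in = Z_0·(Z_L + jZ_0·tanβl)/(Z_0 + jZ_L·tanβl)
     = 196·(624 + j96.1)/(196 + j306)

Z_in ≈ 225 − j255 Ω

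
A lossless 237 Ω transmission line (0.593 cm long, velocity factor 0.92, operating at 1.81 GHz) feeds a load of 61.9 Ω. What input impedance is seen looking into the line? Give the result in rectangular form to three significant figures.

Z_in ≈ 65.5 + j54.8 Ω

λ = v/f = 0.92·c / 1.81 GHz = 0.152 m
βl = 2π·l/λ = 2π × 0.0389 = 14°
tan(βl) = tan(14°) = 0.249
Z_in = Z_0·(Z_L + jZ_0·tanβl)/(Z_0 + jZ_L·tanβl)
     = 237·(61.9 + j59.1)/(237 + j15.4)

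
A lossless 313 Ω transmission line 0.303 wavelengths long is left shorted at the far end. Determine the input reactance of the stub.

X_in ≈ -905 Ω (capacitive)

βl = 2π × 0.303 = 109°
tan(βl) = -2.89
For a shorted stub, Z_in = jZ_0·tan(βl)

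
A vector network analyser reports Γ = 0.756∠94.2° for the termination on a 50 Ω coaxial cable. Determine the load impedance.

Z_L = Z_0·(1 + Γ)/(1 − Γ) = 50·(0.945 + j0.754)/(1.06 − j0.754)

Z_L ≈ 12.7 + j44.8 Ω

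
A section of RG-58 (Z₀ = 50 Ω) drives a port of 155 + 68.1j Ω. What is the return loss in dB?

RL ≈ 4.74 dB

Γ = (105 + j68.1)/(205 + j68.1), |Γ| = 0.579
RL = −20·log₁₀|Γ| = −20·log₁₀(0.579)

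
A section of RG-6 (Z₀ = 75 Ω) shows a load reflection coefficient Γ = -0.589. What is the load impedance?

Z_L = Z_0·(1 + Γ)/(1 − Γ) = 75·(0.411)/(1.59)

Z_L ≈ 19.4 Ω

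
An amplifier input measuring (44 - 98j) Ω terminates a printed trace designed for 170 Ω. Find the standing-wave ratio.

VSWR ≈ 5.21

Γ = (Z_L − Z_0)/(Z_L + Z_0) = (-126 − j98)/(214 − j98)
|Γ| = 160/235 = 0.678
VSWR = (1 + |Γ|)/(1 − |Γ|) = 1.68/0.322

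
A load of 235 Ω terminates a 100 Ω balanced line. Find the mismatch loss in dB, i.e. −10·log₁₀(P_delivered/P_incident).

mismatch loss ≈ 0.77 dB

Γ = (235 − 100)/(235 + 100) = 0.403
|Γ|² = 0.162, so P_del/P_inc = 1 − |Γ|² = 0.838
ML = −10·log₁₀(1 − |Γ|²)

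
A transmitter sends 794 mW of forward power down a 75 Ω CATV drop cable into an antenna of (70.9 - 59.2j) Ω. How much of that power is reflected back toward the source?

P_reflected ≈ 113 mW

|Γ| = |(-4.1 − j59.2)/(145.9 − j59.2)| = 0.377
|Γ|² = 0.142
P_refl = |Γ|²·P_inc = 113 mW, P_del = (1 − |Γ|²)·P_inc = 681 mW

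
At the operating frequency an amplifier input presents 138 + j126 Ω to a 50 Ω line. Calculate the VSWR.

VSWR ≈ 5.23

Γ = (Z_L − Z_0)/(Z_L + Z_0) = (88 + j126)/(188 + j126)
|Γ| = 154/226 = 0.679
VSWR = (1 + |Γ|)/(1 − |Γ|) = 1.68/0.321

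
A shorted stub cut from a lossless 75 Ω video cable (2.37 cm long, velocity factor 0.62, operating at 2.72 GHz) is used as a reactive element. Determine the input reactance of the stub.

λ = v/f = 0.62·c / 2.72 GHz = 0.0684 m
βl = 2π·l/λ = 2π × 0.347 = 125°
tan(βl) = -1.44
For a shorted stub, Z_in = jZ_0·tan(βl)

X_in ≈ -108 Ω (capacitive)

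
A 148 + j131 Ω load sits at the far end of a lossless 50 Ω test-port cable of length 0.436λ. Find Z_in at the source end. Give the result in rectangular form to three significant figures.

Z_in ≈ 28.9 + j69.1 Ω

βl = 2π × 0.436 = 157°
tan(βl) = tan(157°) = -0.425
Z_in = Z_0·(Z_L + jZ_0·tanβl)/(Z_0 + jZ_L·tanβl)
     = 50·(148 + j110)/(106 − j62.9)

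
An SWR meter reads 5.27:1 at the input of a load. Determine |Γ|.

|Γ| ≈ 0.681

|Γ| = (S − 1)/(S + 1) = (5.27 − 1)/(5.27 + 1) = 4.27/6.27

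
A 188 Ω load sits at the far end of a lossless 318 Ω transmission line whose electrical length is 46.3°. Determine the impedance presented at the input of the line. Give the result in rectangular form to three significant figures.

Z_in ≈ 285 + j157 Ω

tan(βl) = tan(46.3°) = 1.05
Z_in = Z_0·(Z_L + jZ_0·tanβl)/(Z_0 + jZ_L·tanβl)
     = 318·(188 + j333)/(318 + j197)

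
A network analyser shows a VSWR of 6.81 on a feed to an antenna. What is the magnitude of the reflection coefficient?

|Γ| = (S − 1)/(S + 1) = (6.81 − 1)/(6.81 + 1) = 5.81/7.81

|Γ| ≈ 0.744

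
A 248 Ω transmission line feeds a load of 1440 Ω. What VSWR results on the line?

For a purely resistive load, VSWR = R_L/Z_0 or Z_0/R_L (whichever > 1) = 1440/248

VSWR ≈ 5.81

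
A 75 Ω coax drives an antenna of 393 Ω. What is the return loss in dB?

RL ≈ 3.36 dB

Γ = (393 − 75)/(393 + 75) = 0.679
RL = −20·log₁₀|Γ| = −20·log₁₀(0.679)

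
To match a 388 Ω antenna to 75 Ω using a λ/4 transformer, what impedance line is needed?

Z_qwt ≈ 171 Ω

Z_qwt = √(Z_0·R_L) = √(75 × 388) = √29100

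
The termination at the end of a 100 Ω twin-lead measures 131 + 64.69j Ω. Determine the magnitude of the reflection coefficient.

Γ = (Z_L − Z_0)/(Z_L + Z_0) = (31 + j64.69)/(231 + j64.69)
|Γ| = 71.7/240

|Γ| ≈ 0.299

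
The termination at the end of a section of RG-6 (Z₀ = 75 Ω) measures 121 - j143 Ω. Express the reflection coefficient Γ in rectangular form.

Γ = (Z_L − Z_0)/(Z_L + Z_0) = (46 − j143)/(196 − j143)

Γ ≈ 0.501 − j0.364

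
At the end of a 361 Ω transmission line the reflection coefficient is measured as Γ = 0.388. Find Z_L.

Z_L ≈ 819 Ω

Z_L = Z_0·(1 + Γ)/(1 − Γ) = 361·(1.39)/(0.612)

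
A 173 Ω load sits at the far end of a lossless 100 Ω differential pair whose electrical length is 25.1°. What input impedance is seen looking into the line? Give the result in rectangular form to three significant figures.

tan(βl) = tan(25.1°) = 0.468
Z_in = Z_0·(Z_L + jZ_0·tanβl)/(Z_0 + jZ_L·tanβl)
     = 100·(173 + j46.8)/(100 + j81)

Z_in ≈ 127 − j56.3 Ω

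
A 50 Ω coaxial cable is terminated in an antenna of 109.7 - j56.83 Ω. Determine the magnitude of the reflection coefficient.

Γ = (Z_L − Z_0)/(Z_L + Z_0) = (59.7 − j56.83)/(159.7 − j56.83)
|Γ| = 82.4/170

|Γ| ≈ 0.486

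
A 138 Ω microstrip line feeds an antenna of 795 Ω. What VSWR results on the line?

Γ = (795 − 138)/(795 + 138) = 0.704
VSWR = (1 + 0.704)/(1 − 0.704)

VSWR ≈ 5.76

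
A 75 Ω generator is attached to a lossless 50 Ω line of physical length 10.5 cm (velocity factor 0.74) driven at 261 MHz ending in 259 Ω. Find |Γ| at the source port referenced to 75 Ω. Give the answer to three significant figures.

λ = v/f = 0.74·c / 261 MHz = 0.851 m
βl = 2π·l/λ = 2π × 0.123 = 44.4°
tan(βl) = 0.981
Z_in = Z_0·(Z_L + jZ_0·tanβl)/(Z_0 + jZ_L·tanβl) = 19 − j47.3 Ω
Γ_s = (Z_in − Z_s)/(Z_in + Z_s) = (-56 − j47.3)/(94 − j47.3), |Γ_s| = 0.697

|Γ| ≈ 0.697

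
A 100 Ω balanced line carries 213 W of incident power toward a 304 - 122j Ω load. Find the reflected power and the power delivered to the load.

|Γ| = |(204 − j122)/(404 − j122)| = 0.563
|Γ|² = 0.317
P_refl = |Γ|²·P_inc = 67.6 W, P_del = (1 − |Γ|²)·P_inc = 145 W

P_reflected ≈ 67.6 W; P_delivered ≈ 145 W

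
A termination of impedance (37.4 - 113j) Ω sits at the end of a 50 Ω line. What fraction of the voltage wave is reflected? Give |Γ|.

|Γ| ≈ 0.796

Γ = (Z_L − Z_0)/(Z_L + Z_0) = (-12.6 − j113)/(87.4 − j113)
|Γ| = 114/143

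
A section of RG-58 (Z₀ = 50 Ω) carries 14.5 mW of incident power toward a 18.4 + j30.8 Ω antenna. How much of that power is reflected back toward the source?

P_reflected ≈ 5.02 mW

|Γ| = |(-31.6 + j30.8)/(68.4 + j30.8)| = 0.588
|Γ|² = 0.346
P_refl = |Γ|²·P_inc = 5.02 mW, P_del = (1 − |Γ|²)·P_inc = 9.48 mW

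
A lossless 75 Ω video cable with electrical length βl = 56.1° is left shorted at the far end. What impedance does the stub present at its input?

tan(βl) = 1.49
For a shorted stub, Z_in = jZ_0·tan(βl)

Z_in ≈ +j112 Ω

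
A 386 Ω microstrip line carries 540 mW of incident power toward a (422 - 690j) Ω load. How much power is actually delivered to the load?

P_delivered ≈ 312 mW

|Γ| = |(36 − j690)/(808 − j690)| = 0.65
|Γ|² = 0.423
P_refl = |Γ|²·P_inc = 228 mW, P_del = (1 − |Γ|²)·P_inc = 312 mW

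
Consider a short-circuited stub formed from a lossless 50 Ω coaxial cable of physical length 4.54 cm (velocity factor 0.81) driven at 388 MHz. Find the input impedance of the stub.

Z_in ≈ +j24.5 Ω

λ = v/f = 0.81·c / 388 MHz = 0.626 m
βl = 2π·l/λ = 2π × 0.0725 = 26.1°
tan(βl) = 0.49
For a short-circuited stub, Z_in = jZ_0·tan(βl)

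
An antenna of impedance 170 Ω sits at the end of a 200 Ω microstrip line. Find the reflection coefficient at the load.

Γ = -0.0811

Γ = (Z_L − Z_0)/(Z_L + Z_0) = (170 − 200)/(170 + 200) = -30/370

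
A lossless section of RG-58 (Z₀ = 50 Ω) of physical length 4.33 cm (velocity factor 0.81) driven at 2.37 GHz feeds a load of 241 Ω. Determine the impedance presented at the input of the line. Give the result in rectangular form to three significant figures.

λ = v/f = 0.81·c / 2.37 GHz = 0.103 m
βl = 2π·l/λ = 2π × 0.422 = 152°
tan(βl) = tan(152°) = -0.531
Z_in = Z_0·(Z_L + jZ_0·tanβl)/(Z_0 + jZ_L·tanβl)
     = 50·(241 − j26.6)/(50 − j128)

Z_in ≈ 40.9 + j78.2 Ω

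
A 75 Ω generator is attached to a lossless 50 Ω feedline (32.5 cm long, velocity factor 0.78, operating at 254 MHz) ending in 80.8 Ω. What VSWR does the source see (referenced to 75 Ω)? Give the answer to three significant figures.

VSWR ≈ 2.05

λ = v/f = 0.78·c / 254 MHz = 0.921 m
βl = 2π·l/λ = 2π × 0.353 = 127°
tan(βl) = -1.33
Z_in = Z_0·(Z_L + jZ_0·tanβl)/(Z_0 + jZ_L·tanβl) = 39.8 + j19.1 Ω
Γ_s = (Z_in − Z_s)/(Z_in + Z_s) = (-35.2 + j19.1)/(115 + j19.1), |Γ_s| = 0.344
VSWR = (1 + |Γ_s|)/(1 − |Γ_s|)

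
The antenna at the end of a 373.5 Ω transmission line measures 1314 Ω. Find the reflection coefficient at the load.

Γ = (Z_L − Z_0)/(Z_L + Z_0) = (1314 − 373.5)/(1314 + 373.5) = 940.5/1688

Γ = 0.557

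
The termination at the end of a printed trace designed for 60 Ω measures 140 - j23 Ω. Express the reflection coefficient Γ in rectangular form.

Γ = (Z_L − Z_0)/(Z_L + Z_0) = (80 − j23)/(200 − j23)

Γ ≈ 0.408 − j0.0681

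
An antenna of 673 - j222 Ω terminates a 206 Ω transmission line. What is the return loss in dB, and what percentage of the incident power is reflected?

Γ = (467 − j222)/(879 − j222), |Γ| = 0.57
RL = −20·log₁₀(0.57) = 4.88 dB
P_refl/P_inc = |Γ|² = 0.325

RL ≈ 4.88 dB; 32.5% of incident power reflected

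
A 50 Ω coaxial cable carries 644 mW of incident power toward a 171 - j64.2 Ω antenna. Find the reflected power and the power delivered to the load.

P_reflected ≈ 228 mW; P_delivered ≈ 416 mW

|Γ| = |(121 − j64.2)/(221 − j64.2)| = 0.595
|Γ|² = 0.354
P_refl = |Γ|²·P_inc = 228 mW, P_del = (1 − |Γ|²)·P_inc = 416 mW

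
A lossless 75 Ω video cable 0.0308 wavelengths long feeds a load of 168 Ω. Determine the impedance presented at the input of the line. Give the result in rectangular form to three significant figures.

βl = 2π × 0.0308 = 11.1°
tan(βl) = tan(11.1°) = 0.196
Z_in = Z_0·(Z_L + jZ_0·tanβl)/(Z_0 + jZ_L·tanβl)
     = 75·(168 + j14.7)/(75 + j32.9)

Z_in ≈ 146 − j49.5 Ω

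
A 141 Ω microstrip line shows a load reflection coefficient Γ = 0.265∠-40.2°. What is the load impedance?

Z_L ≈ 197 − j72.5 Ω

Z_L = Z_0·(1 + Γ)/(1 − Γ) = 141·(1.2 − j0.171)/(0.798 + j0.171)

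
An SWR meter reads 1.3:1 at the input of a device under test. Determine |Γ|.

|Γ| ≈ 0.13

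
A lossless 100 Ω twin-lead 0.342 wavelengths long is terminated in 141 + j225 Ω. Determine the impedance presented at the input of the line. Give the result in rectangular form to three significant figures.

βl = 2π × 0.342 = 123°
tan(βl) = tan(123°) = -1.53
Z_in = Z_0·(Z_L + jZ_0·tanβl)/(Z_0 + jZ_L·tanβl)
     = 100·(141 + j71.7)/(445 − j216)

Z_in ≈ 19.3 + j25.5 Ω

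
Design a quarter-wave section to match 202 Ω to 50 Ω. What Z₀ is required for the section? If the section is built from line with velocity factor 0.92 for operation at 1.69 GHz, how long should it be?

Z_qwt ≈ 100 Ω; length ≈ 4.08 cm

Z_qwt = √(Z_0·R_L) = √(50 × 202) = √10100
λ = 0.92·c/f = 0.163 m, so l = λ/4 = 0.0408 m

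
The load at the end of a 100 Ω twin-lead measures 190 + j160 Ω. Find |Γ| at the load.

|Γ| ≈ 0.554

Γ = (Z_L − Z_0)/(Z_L + Z_0) = (90 + j160)/(290 + j160)
|Γ| = 184/331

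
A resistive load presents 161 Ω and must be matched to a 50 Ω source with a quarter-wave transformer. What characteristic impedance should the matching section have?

Z_qwt ≈ 89.7 Ω

Z_qwt = √(Z_0·R_L) = √(50 × 161) = √8050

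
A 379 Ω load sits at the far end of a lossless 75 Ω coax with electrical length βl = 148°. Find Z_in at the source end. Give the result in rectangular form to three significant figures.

tan(βl) = tan(148°) = -0.625
Z_in = Z_0·(Z_L + jZ_0·tanβl)/(Z_0 + jZ_L·tanβl)
     = 75·(379 − j46.9)/(75 − j237)

Z_in ≈ 48 + j105 Ω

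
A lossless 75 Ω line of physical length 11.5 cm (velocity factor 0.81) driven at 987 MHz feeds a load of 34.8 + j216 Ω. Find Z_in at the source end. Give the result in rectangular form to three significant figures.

Z_in ≈ 14.1 + j126 Ω

λ = v/f = 0.81·c / 987 MHz = 0.246 m
βl = 2π·l/λ = 2π × 0.467 = 168°
tan(βl) = tan(168°) = -0.21
Z_in = Z_0·(Z_L + jZ_0·tanβl)/(Z_0 + jZ_L·tanβl)
     = 75·(34.8 + j200)/(120 − j7.3)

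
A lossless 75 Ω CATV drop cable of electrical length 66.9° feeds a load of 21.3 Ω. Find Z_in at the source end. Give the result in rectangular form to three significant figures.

Z_in ≈ 95.9 + j112 Ω

tan(βl) = tan(66.9°) = 2.34
Z_in = Z_0·(Z_L + jZ_0·tanβl)/(Z_0 + jZ_L·tanβl)
     = 75·(21.3 + j176)/(75 + j49.9)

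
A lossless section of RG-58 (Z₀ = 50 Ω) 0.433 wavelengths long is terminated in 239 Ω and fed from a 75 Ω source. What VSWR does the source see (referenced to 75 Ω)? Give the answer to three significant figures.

VSWR ≈ 3.88

βl = 2π × 0.433 = 156°
tan(βl) = -0.448
Z_in = Z_0·(Z_L + jZ_0·tanβl)/(Z_0 + jZ_L·tanβl) = 51.4 + j87.6 Ω
Γ_s = (Z_in − Z_s)/(Z_in + Z_s) = (-23.6 + j87.6)/(126 + j87.6), |Γ_s| = 0.59
VSWR = (1 + |Γ_s|)/(1 − |Γ_s|)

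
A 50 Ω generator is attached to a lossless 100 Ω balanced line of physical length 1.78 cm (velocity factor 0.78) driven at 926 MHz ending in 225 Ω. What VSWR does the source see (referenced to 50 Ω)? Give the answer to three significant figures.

λ = v/f = 0.78·c / 926 MHz = 0.253 m
βl = 2π·l/λ = 2π × 0.0704 = 25.4°
tan(βl) = 0.474
Z_in = Z_0·(Z_L + jZ_0·tanβl)/(Z_0 + jZ_L·tanβl) = 129 − j90.1 Ω
Γ_s = (Z_in − Z_s)/(Z_in + Z_s) = (78.9 − j90.1)/(179 − j90.1), |Γ_s| = 0.598
VSWR = (1 + |Γ_s|)/(1 − |Γ_s|)

VSWR ≈ 3.97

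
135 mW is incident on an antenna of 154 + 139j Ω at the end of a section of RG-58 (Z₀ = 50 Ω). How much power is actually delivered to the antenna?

P_delivered ≈ 68.2 mW

|Γ| = |(104 + j139)/(204 + j139)| = 0.703
|Γ|² = 0.495
P_refl = |Γ|²·P_inc = 66.8 mW, P_del = (1 − |Γ|²)·P_inc = 68.2 mW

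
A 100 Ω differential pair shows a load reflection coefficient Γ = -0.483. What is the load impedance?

Z_L = Z_0·(1 + Γ)/(1 − Γ) = 100·(0.517)/(1.48)

Z_L ≈ 34.9 Ω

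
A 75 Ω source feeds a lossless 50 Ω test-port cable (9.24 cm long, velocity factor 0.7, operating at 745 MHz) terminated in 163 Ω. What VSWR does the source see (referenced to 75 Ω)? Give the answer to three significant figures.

VSWR ≈ 4.32

λ = v/f = 0.7·c / 745 MHz = 0.282 m
βl = 2π·l/λ = 2π × 0.328 = 118°
tan(βl) = -1.88
Z_in = Z_0·(Z_L + jZ_0·tanβl)/(Z_0 + jZ_L·tanβl) = 19.2 + j23.5 Ω
Γ_s = (Z_in − Z_s)/(Z_in + Z_s) = (-55.8 + j23.5)/(94.2 + j23.5), |Γ_s| = 0.624
VSWR = (1 + |Γ_s|)/(1 − |Γ_s|)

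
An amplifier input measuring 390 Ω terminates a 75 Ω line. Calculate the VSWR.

For a purely resistive load, VSWR = R_L/Z_0 or Z_0/R_L (whichever > 1) = 390/75

VSWR ≈ 5.2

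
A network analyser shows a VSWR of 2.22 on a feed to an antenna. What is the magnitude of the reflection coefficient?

|Γ| = (S − 1)/(S + 1) = (2.22 − 1)/(2.22 + 1) = 1.22/3.22

|Γ| ≈ 0.379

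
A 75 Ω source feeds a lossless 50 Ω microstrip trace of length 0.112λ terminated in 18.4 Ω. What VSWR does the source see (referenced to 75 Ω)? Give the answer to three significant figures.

VSWR ≈ 3.19

βl = 2π × 0.112 = 40.3°
tan(βl) = 0.849
Z_in = Z_0·(Z_L + jZ_0·tanβl)/(Z_0 + jZ_L·tanβl) = 28.8 + j33.4 Ω
Γ_s = (Z_in − Z_s)/(Z_in + Z_s) = (-46.2 + j33.4)/(104 + j33.4), |Γ_s| = 0.522
VSWR = (1 + |Γ_s|)/(1 − |Γ_s|)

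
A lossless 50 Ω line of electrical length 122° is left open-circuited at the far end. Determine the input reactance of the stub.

tan(βl) = -1.6
For an open-circuited stub, Z_in = −jZ_0·cot(βl) = −jZ_0/tan(βl)

X_in ≈ 31.2 Ω (inductive)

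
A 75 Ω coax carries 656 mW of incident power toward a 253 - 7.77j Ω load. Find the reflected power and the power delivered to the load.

P_reflected ≈ 193 mW; P_delivered ≈ 463 mW

|Γ| = |(178 − j7.77)/(328 − j7.77)| = 0.543
|Γ|² = 0.295
P_refl = |Γ|²·P_inc = 193 mW, P_del = (1 − |Γ|²)·P_inc = 463 mW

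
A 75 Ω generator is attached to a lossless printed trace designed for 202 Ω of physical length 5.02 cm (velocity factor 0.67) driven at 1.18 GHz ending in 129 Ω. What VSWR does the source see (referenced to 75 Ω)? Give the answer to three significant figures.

VSWR ≈ 4.04

λ = v/f = 0.67·c / 1.18 GHz = 0.17 m
βl = 2π·l/λ = 2π × 0.295 = 106°
tan(βl) = -3.47
Z_in = Z_0·(Z_L + jZ_0·tanβl)/(Z_0 + jZ_L·tanβl) = 285 − j70.3 Ω
Γ_s = (Z_in − Z_s)/(Z_in + Z_s) = (210 − j70.3)/(360 − j70.3), |Γ_s| = 0.603
VSWR = (1 + |Γ_s|)/(1 − |Γ_s|)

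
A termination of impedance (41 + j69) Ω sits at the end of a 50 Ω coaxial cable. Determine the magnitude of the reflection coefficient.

|Γ| ≈ 0.609

Γ = (Z_L − Z_0)/(Z_L + Z_0) = (-9 + j69)/(91 + j69)
|Γ| = 69.6/114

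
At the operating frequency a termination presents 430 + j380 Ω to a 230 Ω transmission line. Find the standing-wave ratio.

Γ = (Z_L − Z_0)/(Z_L + Z_0) = (200 + j380)/(660 + j380)
|Γ| = 429/762 = 0.564
VSWR = (1 + |Γ|)/(1 − |Γ|) = 1.56/0.436

VSWR ≈ 3.59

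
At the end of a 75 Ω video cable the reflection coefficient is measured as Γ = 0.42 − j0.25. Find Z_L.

Z_L ≈ 143 − j94 Ω

Z_L = Z_0·(1 + Γ)/(1 − Γ) = 75·(1.42 − j0.25)/(0.58 + j0.25)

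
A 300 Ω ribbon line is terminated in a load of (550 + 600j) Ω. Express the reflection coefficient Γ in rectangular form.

Γ ≈ 0.529 + j0.333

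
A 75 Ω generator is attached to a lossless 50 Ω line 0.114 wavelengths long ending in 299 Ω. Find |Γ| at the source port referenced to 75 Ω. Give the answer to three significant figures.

βl = 2π × 0.114 = 41°
tan(βl) = 0.871
Z_in = Z_0·(Z_L + jZ_0·tanβl)/(Z_0 + jZ_L·tanβl) = 18.7 − j53.8 Ω
Γ_s = (Z_in − Z_s)/(Z_in + Z_s) = (-56.3 − j53.8)/(93.7 − j53.8), |Γ_s| = 0.721

|Γ| ≈ 0.721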